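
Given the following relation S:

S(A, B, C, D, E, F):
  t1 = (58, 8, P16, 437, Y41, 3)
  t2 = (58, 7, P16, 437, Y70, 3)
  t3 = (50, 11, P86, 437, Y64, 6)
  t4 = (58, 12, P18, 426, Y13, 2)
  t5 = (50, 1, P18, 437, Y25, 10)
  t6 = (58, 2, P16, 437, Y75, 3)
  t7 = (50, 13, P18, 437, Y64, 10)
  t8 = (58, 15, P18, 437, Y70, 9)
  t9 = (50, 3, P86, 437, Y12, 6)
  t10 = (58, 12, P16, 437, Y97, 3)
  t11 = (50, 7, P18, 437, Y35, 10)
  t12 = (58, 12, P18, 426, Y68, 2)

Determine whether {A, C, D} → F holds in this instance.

(A=58, C=P16, D=437): rows 1, 2, 6, 10 → F = 3, 3, 3, 3 ✓
(A=50, C=P86, D=437): rows 3, 9 → F = 6, 6 ✓
(A=58, C=P18, D=426): rows 4, 12 → F = 2, 2 ✓
(A=50, C=P18, D=437): rows 5, 7, 11 → F = 10, 10, 10 ✓
(A=58, C=P18, D=437): row 8 → F = 9 ✓
Every {A, C, D} value is associated with a single F value, so {A, C, D} → F holds.

Yes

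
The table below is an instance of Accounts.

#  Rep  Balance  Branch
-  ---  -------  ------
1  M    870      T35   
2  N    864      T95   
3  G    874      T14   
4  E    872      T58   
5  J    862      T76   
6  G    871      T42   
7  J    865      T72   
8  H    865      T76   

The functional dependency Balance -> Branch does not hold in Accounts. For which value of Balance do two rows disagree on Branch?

865

Balance=870: row 1 → Branch = T35 ✓
Balance=864: row 2 → Branch = T95 ✓
Balance=874: row 3 → Branch = T14 ✓
Balance=872: row 4 → Branch = T58 ✓
Balance=862: row 5 → Branch = T76 ✓
Balance=871: row 6 → Branch = T42 ✓
Balance=865: rows 7, 8 → Branch takes values {T72, T76} — violation
The only Balance value with inconsistent Branch is Balance=865.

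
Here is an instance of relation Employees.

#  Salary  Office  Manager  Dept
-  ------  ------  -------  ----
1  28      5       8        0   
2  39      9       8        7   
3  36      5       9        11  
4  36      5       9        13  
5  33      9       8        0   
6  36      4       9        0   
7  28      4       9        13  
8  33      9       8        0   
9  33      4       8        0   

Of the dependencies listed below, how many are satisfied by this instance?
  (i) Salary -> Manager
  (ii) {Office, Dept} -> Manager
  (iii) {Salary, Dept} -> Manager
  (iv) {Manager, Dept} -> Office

(i) Salary -> Manager: Salary=28: rows 1, 7 → Manager takes values {8, 9} — violation — fails.
(ii) {Office, Dept} -> Manager: (Office=4, Dept=0): rows 6, 9 → Manager takes values {9, 8} — violation — fails.
(iii) {Salary, Dept} -> Manager: every LHS value maps to a single RHS value — holds.
(iv) {Manager, Dept} -> Office: (Manager=8, Dept=0): rows 1, 5, 8, 9 → Office takes values {5, 9, 4} — violation; (Manager=9, Dept=13): rows 4, 7 → Office takes values {5, 4} — violation — fails.
1 of the 4 dependencies holds.

1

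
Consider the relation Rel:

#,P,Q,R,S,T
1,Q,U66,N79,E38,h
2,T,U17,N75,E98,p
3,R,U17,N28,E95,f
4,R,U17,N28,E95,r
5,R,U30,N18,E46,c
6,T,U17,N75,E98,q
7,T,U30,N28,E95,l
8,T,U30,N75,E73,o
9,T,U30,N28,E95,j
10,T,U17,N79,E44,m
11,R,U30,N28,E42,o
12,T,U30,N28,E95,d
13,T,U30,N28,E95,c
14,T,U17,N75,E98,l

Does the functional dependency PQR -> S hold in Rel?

(P=Q, Q=U66, R=N79): row 1 → S = E38 ✓
(P=T, Q=U17, R=N75): rows 2, 6, 14 → S = E98, E98, E98 ✓
(P=R, Q=U17, R=N28): rows 3, 4 → S = E95, E95 ✓
(P=R, Q=U30, R=N18): row 5 → S = E46 ✓
(P=T, Q=U30, R=N28): rows 7, 9, 12, 13 → S = E95, E95, E95, E95 ✓
(P=T, Q=U30, R=N75): row 8 → S = E73 ✓
(P=T, Q=U17, R=N79): row 10 → S = E44 ✓
(P=R, Q=U30, R=N28): row 11 → S = E42 ✓
Every PQR value is associated with a single S value, so PQR -> S holds.

Yes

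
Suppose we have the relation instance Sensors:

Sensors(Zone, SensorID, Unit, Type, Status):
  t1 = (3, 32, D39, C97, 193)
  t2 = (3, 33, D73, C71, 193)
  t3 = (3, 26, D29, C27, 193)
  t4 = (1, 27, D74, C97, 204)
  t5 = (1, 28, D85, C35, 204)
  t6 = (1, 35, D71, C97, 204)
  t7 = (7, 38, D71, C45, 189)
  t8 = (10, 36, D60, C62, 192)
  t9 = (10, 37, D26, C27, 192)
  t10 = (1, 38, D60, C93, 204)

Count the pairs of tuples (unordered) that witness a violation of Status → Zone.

Status=193: all 3 rows agree on Zone — 0 pairs.
Status=204: all 4 rows agree on Zone — 0 pairs.
Status=192: all 2 rows agree on Zone — 0 pairs.

0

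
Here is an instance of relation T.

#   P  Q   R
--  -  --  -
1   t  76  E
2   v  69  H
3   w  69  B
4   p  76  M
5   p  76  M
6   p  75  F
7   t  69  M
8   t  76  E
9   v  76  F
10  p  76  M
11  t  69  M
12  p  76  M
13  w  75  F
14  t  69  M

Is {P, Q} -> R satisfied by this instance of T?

(P=t, Q=76): rows 1, 8 → R = E, E ✓
(P=v, Q=69): row 2 → R = H ✓
(P=w, Q=69): row 3 → R = B ✓
(P=p, Q=76): rows 4, 5, 10, 12 → R = M, M, M, M ✓
(P=p, Q=75): row 6 → R = F ✓
(P=t, Q=69): rows 7, 11, 14 → R = M, M, M ✓
(P=v, Q=76): row 9 → R = F ✓
(P=w, Q=75): row 13 → R = F ✓
Every {P, Q} value is associated with a single R value, so {P, Q} -> R holds.

Yes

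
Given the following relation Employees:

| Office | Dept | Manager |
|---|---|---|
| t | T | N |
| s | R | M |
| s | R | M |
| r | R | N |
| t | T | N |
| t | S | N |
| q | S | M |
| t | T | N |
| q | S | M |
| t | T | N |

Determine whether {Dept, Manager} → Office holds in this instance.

Yes

(Dept=T, Manager=N): 4 rows → Office = t, t, t, t ✓
(Dept=R, Manager=M): 2 rows → Office = s, s ✓
(Dept=R, Manager=N): 1 row → Office = r ✓
(Dept=S, Manager=N): 1 row → Office = t ✓
(Dept=S, Manager=M): 2 rows → Office = q, q ✓
Every {Dept, Manager} value is associated with a single Office value, so {Dept, Manager} → Office holds.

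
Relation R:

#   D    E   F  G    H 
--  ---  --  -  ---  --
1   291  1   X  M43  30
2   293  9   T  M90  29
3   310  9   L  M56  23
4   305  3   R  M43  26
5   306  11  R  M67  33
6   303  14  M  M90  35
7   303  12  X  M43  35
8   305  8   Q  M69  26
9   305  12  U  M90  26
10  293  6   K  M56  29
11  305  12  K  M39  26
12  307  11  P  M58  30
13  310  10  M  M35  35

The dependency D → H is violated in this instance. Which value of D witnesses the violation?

310

D=291: row 1 → H = 30 ✓
D=293: rows 2, 10 → H = 29, 29 ✓
D=310: rows 3, 13 → H takes values {23, 35} — violation
D=305: rows 4, 8, 9, 11 → H = 26, 26, 26, 26 ✓
D=306: row 5 → H = 33 ✓
D=303: rows 6, 7 → H = 35, 35 ✓
D=307: row 12 → H = 30 ✓
The only D value with inconsistent H is D=310.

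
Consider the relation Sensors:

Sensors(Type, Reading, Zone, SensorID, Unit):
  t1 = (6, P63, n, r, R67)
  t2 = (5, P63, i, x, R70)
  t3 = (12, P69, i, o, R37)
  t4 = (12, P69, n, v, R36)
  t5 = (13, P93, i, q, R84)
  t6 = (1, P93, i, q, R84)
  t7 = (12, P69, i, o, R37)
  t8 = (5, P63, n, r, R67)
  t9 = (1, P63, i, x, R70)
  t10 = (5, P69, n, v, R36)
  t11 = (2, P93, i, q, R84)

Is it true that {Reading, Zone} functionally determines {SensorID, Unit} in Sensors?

(Reading=P63, Zone=n): rows 1, 8 → {SensorID,Unit} = (r, R67), (r, R67) ✓
(Reading=P63, Zone=i): rows 2, 9 → {SensorID,Unit} = (x, R70), (x, R70) ✓
(Reading=P69, Zone=i): rows 3, 7 → {SensorID,Unit} = (o, R37), (o, R37) ✓
(Reading=P69, Zone=n): rows 4, 10 → {SensorID,Unit} = (v, R36), (v, R36) ✓
(Reading=P93, Zone=i): rows 5, 6, 11 → {SensorID,Unit} = (q, R84), (q, R84), (q, R84) ✓
Every {Reading, Zone} value is associated with a single {SensorID, Unit} value, so {Reading, Zone} -> {SensorID, Unit} holds.

Yes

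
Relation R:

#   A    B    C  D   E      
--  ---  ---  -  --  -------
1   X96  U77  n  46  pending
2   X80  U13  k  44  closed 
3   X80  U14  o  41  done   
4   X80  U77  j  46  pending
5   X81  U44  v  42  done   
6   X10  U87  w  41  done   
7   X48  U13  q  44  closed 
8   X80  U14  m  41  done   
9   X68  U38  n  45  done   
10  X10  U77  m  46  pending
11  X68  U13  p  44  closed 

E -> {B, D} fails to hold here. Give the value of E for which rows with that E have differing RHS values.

done

E=pending: rows 1, 4, 10 → {B,D} = (U77, 46), (U77, 46), (U77, 46) ✓
E=closed: rows 2, 7, 11 → {B,D} = (U13, 44), (U13, 44), (U13, 44) ✓
E=done: rows 3, 5, 6, 8, 9 → {B,D} takes values {(U14, 41), (U44, 42), (U87, 41), (U38, 45)} — violation
The only E value with inconsistent RHS is E=done.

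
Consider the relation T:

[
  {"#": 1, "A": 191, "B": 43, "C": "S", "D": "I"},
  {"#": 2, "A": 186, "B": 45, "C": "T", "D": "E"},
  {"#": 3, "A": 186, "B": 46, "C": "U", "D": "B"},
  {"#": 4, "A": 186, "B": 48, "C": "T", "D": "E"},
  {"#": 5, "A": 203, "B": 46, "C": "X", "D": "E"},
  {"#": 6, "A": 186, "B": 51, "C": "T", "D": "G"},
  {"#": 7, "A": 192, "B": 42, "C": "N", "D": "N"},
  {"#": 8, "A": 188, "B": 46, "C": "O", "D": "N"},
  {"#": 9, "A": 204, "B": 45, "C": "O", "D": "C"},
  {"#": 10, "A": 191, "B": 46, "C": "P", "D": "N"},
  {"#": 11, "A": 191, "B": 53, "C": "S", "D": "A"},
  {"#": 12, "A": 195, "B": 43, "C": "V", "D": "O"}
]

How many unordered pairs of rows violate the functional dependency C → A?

1

C=S: all 2 rows agree on A — 0 pairs.
C=T: all 3 rows agree on A — 0 pairs.
C=O: violating pairs (8,9) — 1 pair.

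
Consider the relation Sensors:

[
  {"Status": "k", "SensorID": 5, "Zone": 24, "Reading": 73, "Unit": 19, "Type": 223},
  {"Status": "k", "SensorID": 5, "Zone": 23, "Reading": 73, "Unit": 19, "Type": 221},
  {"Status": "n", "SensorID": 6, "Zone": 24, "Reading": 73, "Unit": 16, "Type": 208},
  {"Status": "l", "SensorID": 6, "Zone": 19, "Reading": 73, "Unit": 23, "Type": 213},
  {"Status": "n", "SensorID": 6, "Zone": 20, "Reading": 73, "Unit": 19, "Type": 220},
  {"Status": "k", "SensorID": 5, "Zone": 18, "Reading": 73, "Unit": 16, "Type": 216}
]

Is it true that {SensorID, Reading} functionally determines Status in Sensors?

No

(SensorID=5, Reading=73): 3 rows → Status = k, k, k ✓
(SensorID=6, Reading=73): 3 rows → Status takes values {n, l} — violation
Two rows agree on {SensorID, Reading} but differ on Status, so {SensorID, Reading} → Status does not hold.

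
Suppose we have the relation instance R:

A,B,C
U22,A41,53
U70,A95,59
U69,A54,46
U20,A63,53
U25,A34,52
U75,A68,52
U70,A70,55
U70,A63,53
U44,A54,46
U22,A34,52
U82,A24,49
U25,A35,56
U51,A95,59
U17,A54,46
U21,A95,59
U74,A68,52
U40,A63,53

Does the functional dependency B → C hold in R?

Yes

B=A41: 1 row → C = 53 ✓
B=A95: 3 rows → C = 59, 59, 59 ✓
B=A54: 3 rows → C = 46, 46, 46 ✓
B=A63: 3 rows → C = 53, 53, 53 ✓
B=A34: 2 rows → C = 52, 52 ✓
B=A68: 2 rows → C = 52, 52 ✓
B=A70: 1 row → C = 55 ✓
B=A24: 1 row → C = 49 ✓
B=A35: 1 row → C = 56 ✓
Every B value is associated with a single C value, so B → C holds.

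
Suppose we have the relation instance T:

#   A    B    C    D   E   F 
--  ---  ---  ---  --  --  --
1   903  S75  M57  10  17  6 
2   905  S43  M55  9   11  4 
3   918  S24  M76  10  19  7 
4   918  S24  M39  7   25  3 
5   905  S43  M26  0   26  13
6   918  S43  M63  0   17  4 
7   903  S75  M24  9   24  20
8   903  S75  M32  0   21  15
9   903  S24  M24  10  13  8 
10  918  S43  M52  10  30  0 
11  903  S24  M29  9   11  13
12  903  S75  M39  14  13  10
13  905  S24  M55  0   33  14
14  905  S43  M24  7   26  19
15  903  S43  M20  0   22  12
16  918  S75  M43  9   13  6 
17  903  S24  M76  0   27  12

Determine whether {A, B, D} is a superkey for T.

All 17 rows have distinct {A, B, D} values, so {A, B, D} → (all attributes) holds and {A, B, D} is a superkey.

Yes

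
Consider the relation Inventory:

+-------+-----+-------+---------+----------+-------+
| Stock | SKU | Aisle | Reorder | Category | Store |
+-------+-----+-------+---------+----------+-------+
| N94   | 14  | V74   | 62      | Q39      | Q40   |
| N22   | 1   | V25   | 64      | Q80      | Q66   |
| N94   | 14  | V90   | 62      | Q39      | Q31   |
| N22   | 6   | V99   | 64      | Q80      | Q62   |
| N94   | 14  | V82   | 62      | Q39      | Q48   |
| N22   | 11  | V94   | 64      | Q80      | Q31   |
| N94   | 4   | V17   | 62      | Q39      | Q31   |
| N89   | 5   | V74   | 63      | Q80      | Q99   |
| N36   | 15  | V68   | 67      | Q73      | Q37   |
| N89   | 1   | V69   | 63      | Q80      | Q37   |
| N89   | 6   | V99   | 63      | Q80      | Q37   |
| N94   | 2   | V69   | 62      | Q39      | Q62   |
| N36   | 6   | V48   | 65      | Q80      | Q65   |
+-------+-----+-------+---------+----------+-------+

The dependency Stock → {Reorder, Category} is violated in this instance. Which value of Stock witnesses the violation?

N36

Stock=N94: 5 rows → {Reorder,Category} = (62, Q39), (62, Q39), (62, Q39), (62, Q39), (62, Q39) ✓
Stock=N22: 3 rows → {Reorder,Category} = (64, Q80), (64, Q80), (64, Q80) ✓
Stock=N89: 3 rows → {Reorder,Category} = (63, Q80), (63, Q80), (63, Q80) ✓
Stock=N36: 2 rows → {Reorder,Category} takes values {(67, Q73), (65, Q80)} — violation
The only Stock value with inconsistent RHS is Stock=N36.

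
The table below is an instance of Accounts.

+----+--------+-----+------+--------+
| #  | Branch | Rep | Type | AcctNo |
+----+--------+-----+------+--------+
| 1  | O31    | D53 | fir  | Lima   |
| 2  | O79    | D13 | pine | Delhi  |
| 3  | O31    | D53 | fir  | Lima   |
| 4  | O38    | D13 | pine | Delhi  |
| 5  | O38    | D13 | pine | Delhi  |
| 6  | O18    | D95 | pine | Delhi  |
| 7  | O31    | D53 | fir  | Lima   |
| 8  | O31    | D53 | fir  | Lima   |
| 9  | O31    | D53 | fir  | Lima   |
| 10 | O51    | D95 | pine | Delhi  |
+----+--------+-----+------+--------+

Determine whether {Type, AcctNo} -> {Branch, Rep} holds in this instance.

No

(Type=fir, AcctNo=Lima): rows 1, 3, 7, 8, 9 → {Branch,Rep} = (O31, D53), (O31, D53), (O31, D53), (O31, D53), (O31, D53) ✓
(Type=pine, AcctNo=Delhi): rows 2, 4, 5, 6, 10 → {Branch,Rep} takes values {(O79, D13), (O38, D13), (O18, D95), (O51, D95)} — violation
Two rows agree on {Type, AcctNo} but differ on {Branch, Rep}, so {Type, AcctNo} -> {Branch, Rep} does not hold.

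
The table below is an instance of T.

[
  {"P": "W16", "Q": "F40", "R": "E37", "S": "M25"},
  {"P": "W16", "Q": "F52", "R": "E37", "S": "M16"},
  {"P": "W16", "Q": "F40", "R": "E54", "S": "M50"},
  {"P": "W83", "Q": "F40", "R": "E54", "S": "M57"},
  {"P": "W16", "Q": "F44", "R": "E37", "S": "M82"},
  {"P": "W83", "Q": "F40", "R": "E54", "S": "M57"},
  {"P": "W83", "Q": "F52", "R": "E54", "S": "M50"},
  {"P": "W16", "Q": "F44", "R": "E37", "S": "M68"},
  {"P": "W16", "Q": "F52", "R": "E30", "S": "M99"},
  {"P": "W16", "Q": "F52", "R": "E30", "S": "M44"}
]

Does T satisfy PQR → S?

(P=W16, Q=F40, R=E37): 1 row → S = M25 ✓
(P=W16, Q=F52, R=E37): 1 row → S = M16 ✓
(P=W16, Q=F40, R=E54): 1 row → S = M50 ✓
(P=W83, Q=F40, R=E54): 2 rows → S = M57, M57 ✓
(P=W16, Q=F44, R=E37): 2 rows → S takes values {M82, M68} — violation
(P=W83, Q=F52, R=E54): 1 row → S = M50 ✓
(P=W16, Q=F52, R=E30): 2 rows → S takes values {M99, M44} — violation
Two rows agree on PQR but differ on S, so PQR → S does not hold.

No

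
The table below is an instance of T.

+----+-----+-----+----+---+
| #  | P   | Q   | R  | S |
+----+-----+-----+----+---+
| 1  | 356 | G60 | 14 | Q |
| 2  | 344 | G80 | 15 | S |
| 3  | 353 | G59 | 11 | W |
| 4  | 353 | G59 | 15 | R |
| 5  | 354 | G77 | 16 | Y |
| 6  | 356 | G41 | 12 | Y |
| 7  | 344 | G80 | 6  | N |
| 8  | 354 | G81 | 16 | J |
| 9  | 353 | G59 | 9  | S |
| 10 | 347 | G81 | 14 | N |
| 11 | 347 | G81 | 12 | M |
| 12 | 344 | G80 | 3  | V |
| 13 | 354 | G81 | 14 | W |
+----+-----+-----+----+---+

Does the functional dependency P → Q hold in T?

P=356: rows 1, 6 → Q takes values {G60, G41} — violation
P=344: rows 2, 7, 12 → Q = G80, G80, G80 ✓
P=353: rows 3, 4, 9 → Q = G59, G59, G59 ✓
P=354: rows 5, 8, 13 → Q takes values {G77, G81} — violation
P=347: rows 10, 11 → Q = G81, G81 ✓
Two rows agree on P but differ on Q, so P → Q does not hold.

No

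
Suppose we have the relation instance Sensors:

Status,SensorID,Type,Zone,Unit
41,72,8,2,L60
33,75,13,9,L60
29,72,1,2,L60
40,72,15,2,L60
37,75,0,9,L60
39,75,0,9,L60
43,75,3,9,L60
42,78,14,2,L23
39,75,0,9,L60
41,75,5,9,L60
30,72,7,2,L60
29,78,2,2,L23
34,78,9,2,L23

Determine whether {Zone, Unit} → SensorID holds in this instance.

Yes

(Zone=2, Unit=L60): 4 rows → SensorID = 72, 72, 72, 72 ✓
(Zone=9, Unit=L60): 6 rows → SensorID = 75, 75, 75, 75, 75, 75 ✓
(Zone=2, Unit=L23): 3 rows → SensorID = 78, 78, 78 ✓
Every {Zone, Unit} value is associated with a single SensorID value, so {Zone, Unit} → SensorID holds.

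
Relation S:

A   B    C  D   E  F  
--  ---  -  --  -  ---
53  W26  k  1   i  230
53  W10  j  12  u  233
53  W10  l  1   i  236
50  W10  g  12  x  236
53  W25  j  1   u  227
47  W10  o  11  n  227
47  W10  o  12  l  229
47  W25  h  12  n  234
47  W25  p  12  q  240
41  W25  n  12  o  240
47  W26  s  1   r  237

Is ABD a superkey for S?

No

Two distinct rows share (A=47, B=W25, D=12), so ABD does not determine every attribute — not a superkey.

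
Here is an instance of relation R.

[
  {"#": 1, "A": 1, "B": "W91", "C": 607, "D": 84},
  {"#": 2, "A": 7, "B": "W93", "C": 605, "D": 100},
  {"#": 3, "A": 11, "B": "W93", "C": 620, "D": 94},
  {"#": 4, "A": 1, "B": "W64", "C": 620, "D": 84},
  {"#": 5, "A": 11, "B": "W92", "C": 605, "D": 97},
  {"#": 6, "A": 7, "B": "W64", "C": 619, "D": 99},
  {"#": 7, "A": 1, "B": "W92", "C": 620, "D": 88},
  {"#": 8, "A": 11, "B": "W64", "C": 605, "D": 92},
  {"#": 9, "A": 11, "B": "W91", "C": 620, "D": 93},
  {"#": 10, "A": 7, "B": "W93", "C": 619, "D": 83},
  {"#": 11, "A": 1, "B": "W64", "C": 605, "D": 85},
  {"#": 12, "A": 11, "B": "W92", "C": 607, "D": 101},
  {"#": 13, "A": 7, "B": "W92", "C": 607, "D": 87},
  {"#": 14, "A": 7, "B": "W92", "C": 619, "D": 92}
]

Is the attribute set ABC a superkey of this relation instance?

Yes

All 14 rows have distinct ABC values, so ABC → (all attributes) holds and ABC is a superkey.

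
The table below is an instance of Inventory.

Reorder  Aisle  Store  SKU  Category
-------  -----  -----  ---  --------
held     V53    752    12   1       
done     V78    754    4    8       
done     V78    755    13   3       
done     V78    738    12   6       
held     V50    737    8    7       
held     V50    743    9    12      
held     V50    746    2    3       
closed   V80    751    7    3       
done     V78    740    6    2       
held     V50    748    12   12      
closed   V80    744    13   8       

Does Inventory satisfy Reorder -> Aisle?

Reorder=held: 5 rows → Aisle takes values {V53, V50} — violation
Reorder=done: 4 rows → Aisle = V78, V78, V78, V78 ✓
Reorder=closed: 2 rows → Aisle = V80, V80 ✓
Two rows agree on Reorder but differ on Aisle, so Reorder -> Aisle does not hold.

No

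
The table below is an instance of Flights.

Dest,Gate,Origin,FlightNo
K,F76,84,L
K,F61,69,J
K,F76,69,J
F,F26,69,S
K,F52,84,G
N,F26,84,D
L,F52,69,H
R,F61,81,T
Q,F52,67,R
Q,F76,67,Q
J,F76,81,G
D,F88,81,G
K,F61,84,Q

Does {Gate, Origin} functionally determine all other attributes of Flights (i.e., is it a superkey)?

Yes

All 13 rows have distinct {Gate, Origin} values, so {Gate, Origin} → (all attributes) holds and {Gate, Origin} is a superkey.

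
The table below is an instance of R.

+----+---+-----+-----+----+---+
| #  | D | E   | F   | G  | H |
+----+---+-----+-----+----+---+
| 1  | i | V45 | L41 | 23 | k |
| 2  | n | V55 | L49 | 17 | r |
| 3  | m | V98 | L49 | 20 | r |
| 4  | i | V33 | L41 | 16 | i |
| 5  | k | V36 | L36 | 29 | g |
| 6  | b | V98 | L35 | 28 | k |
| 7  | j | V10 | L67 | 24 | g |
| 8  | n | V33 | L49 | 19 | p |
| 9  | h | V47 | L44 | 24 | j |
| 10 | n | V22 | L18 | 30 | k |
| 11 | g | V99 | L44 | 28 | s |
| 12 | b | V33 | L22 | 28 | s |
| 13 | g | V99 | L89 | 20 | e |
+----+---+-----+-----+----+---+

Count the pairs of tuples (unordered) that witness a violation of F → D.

3

F=L41: all 2 rows agree on D — 0 pairs.
F=L49: violating pairs (2,3), (3,8) — 2 pairs.
F=L44: violating pairs (9,11) — 1 pair.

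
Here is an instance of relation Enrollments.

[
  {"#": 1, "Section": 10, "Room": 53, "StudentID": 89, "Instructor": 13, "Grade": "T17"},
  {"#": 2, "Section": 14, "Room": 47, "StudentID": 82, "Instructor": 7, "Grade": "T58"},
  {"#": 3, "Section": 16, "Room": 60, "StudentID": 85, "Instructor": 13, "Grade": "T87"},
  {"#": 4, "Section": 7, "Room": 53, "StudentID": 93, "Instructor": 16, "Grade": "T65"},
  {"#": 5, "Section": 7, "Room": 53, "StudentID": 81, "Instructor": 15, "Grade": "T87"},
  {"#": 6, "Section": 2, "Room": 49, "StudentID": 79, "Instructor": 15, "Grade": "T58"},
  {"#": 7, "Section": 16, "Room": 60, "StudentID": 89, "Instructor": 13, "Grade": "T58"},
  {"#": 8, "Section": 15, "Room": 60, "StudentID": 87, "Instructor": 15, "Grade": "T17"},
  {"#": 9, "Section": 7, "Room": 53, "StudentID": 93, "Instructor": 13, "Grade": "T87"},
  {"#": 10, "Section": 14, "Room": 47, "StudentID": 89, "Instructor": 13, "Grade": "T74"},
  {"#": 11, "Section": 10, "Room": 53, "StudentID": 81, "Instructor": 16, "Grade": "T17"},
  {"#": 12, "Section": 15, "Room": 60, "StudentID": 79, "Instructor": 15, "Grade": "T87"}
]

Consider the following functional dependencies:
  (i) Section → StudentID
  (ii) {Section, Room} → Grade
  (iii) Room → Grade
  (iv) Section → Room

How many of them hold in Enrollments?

1

(i) Section → StudentID: Section=10: rows 1, 11 → StudentID takes values {89, 81} — violation; Section=14: rows 2, 10 → StudentID takes values {82, 89} — violation; Section=16: rows 3, 7 → StudentID takes values {85, 89} — violation; Section=7: rows 4, 5, 9 → StudentID takes values {93, 81} — violation; Section=15: rows 8, 12 → StudentID takes values {87, 79} — violation — fails.
(ii) {Section, Room} → Grade: (Section=14, Room=47): rows 2, 10 → Grade takes values {T58, T74} — violation; (Section=16, Room=60): rows 3, 7 → Grade takes values {T87, T58} — violation; (Section=7, Room=53): rows 4, 5, 9 → Grade takes values {T65, T87} — violation; (Section=15, Room=60): rows 8, 12 → Grade takes values {T17, T87} — violation — fails.
(iii) Room → Grade: Room=53: rows 1, 4, 5, 9, 11 → Grade takes values {T17, T65, T87} — violation; Room=47: rows 2, 10 → Grade takes values {T58, T74} — violation; Room=60: rows 3, 7, 8, 12 → Grade takes values {T87, T58, T17} — violation — fails.
(iv) Section → Room: every LHS value maps to a single RHS value — holds.
1 of the 4 dependencies holds.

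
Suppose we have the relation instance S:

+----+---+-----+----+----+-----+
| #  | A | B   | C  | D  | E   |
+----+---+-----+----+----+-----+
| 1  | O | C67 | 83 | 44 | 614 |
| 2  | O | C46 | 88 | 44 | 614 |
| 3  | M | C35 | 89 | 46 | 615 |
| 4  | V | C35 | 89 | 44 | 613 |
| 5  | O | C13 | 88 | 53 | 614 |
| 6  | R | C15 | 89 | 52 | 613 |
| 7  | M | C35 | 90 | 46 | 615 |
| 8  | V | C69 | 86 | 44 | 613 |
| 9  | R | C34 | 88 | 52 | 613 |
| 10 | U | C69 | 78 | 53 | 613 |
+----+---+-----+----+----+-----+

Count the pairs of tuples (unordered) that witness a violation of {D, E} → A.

0

(D=44, E=614): all 2 rows agree on A — 0 pairs.
(D=46, E=615): all 2 rows agree on A — 0 pairs.
(D=44, E=613): all 2 rows agree on A — 0 pairs.
(D=52, E=613): all 2 rows agree on A — 0 pairs.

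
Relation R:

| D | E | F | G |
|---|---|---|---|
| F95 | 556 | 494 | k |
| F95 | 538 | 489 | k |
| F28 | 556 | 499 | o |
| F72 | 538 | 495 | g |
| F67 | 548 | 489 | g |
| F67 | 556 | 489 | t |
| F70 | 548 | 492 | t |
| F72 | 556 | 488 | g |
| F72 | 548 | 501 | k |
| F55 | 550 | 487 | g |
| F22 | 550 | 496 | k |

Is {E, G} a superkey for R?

All 11 rows have distinct {E, G} values, so {E, G} → (all attributes) holds and {E, G} is a superkey.

Yes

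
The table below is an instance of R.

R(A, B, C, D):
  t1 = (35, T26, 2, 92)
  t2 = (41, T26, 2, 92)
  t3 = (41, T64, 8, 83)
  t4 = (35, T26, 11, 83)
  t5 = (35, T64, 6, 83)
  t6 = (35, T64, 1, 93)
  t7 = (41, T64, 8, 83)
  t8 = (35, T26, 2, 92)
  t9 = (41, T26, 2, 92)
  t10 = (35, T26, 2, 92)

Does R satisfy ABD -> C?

Yes

(A=35, B=T26, D=92): rows 1, 8, 10 → C = 2, 2, 2 ✓
(A=41, B=T26, D=92): rows 2, 9 → C = 2, 2 ✓
(A=41, B=T64, D=83): rows 3, 7 → C = 8, 8 ✓
(A=35, B=T26, D=83): row 4 → C = 11 ✓
(A=35, B=T64, D=83): row 5 → C = 6 ✓
(A=35, B=T64, D=93): row 6 → C = 1 ✓
Every ABD value is associated with a single C value, so ABD -> C holds.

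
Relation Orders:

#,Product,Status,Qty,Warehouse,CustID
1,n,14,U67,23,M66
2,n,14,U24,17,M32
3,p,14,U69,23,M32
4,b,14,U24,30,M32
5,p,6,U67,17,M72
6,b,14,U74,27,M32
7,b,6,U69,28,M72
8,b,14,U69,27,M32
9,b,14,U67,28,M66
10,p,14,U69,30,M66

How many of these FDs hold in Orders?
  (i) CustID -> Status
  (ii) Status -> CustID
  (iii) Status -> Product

1

(i) CustID -> Status: every LHS value maps to a single RHS value — holds.
(ii) Status -> CustID: Status=14: rows 1, 2, 3, 4, 6, 8, 9, 10 → CustID takes values {M66, M32} — violation — fails.
(iii) Status -> Product: Status=14: rows 1, 2, 3, 4, 6, 8, 9, 10 → Product takes values {n, p, b} — violation; Status=6: rows 5, 7 → Product takes values {p, b} — violation — fails.
1 of the 3 dependencies holds.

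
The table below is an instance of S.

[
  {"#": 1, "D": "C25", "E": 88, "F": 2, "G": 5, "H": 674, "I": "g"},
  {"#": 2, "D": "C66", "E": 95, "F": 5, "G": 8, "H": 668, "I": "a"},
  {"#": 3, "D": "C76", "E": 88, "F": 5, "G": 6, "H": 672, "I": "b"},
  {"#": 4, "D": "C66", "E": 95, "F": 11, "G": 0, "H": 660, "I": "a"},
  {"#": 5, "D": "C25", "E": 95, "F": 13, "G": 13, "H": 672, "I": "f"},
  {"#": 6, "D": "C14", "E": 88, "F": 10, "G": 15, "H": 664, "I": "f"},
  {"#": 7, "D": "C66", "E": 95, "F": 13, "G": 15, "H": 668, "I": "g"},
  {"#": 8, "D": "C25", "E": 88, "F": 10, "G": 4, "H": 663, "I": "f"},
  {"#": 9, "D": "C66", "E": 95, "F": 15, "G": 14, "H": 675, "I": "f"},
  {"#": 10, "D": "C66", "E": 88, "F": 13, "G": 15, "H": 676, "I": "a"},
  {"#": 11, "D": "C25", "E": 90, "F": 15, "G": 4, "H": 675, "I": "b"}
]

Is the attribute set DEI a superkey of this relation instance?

No

Rows 2 and 4 have the same DEI value (D=C66, E=95, I=a) but are distinct tuples, so DEI does not determine every attribute — not a superkey.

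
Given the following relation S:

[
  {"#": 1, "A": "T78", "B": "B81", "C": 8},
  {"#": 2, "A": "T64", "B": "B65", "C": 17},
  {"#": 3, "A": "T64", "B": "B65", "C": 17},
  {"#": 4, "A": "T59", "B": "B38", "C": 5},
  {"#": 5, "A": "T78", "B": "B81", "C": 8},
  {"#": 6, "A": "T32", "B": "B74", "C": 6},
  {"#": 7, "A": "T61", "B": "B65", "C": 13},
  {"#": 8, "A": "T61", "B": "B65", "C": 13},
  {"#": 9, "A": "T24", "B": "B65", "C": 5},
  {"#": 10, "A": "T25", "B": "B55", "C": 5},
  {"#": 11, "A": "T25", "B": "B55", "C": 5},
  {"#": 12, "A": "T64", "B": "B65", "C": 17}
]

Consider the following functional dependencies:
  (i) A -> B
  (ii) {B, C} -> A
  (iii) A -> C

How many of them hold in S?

(i) A -> B: every LHS value maps to a single RHS value — holds.
(ii) {B, C} -> A: every LHS value maps to a single RHS value — holds.
(iii) A -> C: every LHS value maps to a single RHS value — holds.
3 of the 3 dependencies hold.

3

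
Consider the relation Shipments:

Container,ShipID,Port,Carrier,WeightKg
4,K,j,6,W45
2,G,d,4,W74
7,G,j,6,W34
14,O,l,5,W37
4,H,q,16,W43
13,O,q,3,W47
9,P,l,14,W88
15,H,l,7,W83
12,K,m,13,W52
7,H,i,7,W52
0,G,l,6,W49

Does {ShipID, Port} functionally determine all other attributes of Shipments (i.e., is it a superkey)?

Yes

All 11 rows have distinct {ShipID, Port} values, so {ShipID, Port} → (all attributes) holds and {ShipID, Port} is a superkey.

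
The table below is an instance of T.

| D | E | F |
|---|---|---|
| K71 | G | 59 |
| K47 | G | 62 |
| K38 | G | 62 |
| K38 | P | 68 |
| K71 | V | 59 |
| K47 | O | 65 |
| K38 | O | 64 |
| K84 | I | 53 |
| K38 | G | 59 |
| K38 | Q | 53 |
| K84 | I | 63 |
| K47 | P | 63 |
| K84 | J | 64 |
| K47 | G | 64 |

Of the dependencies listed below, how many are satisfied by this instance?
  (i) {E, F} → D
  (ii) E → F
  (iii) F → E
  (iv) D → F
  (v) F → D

0

(i) {E, F} → D: (E=G, F=59): 2 rows → D takes values {K71, K38} — violation; (E=G, F=62): 2 rows → D takes values {K47, K38} — violation — fails.
(ii) E → F: E=G: 5 rows → F takes values {59, 62, 64} — violation; E=P: 2 rows → F takes values {68, 63} — violation; E=O: 2 rows → F takes values {65, 64} — violation; E=I: 2 rows → F takes values {53, 63} — violation — fails.
(iii) F → E: F=59: 3 rows → E takes values {G, V} — violation; F=64: 3 rows → E takes values {O, J, G} — violation; F=53: 2 rows → E takes values {I, Q} — violation; F=63: 2 rows → E takes values {I, P} — violation — fails.
(iv) D → F: D=K47: 4 rows → F takes values {62, 65, 63, 64} — violation; D=K38: 5 rows → F takes values {62, 68, 64, 59, 53} — violation; D=K84: 3 rows → F takes values {53, 63, 64} — violation — fails.
(v) F → D: F=59: 3 rows → D takes values {K71, K38} — violation; F=62: 2 rows → D takes values {K47, K38} — violation; F=64: 3 rows → D takes values {K38, K84, K47} — violation; F=53: 2 rows → D takes values {K84, K38} — violation; F=63: 2 rows → D takes values {K84, K47} — violation — fails.
None of the 5 dependencies hold.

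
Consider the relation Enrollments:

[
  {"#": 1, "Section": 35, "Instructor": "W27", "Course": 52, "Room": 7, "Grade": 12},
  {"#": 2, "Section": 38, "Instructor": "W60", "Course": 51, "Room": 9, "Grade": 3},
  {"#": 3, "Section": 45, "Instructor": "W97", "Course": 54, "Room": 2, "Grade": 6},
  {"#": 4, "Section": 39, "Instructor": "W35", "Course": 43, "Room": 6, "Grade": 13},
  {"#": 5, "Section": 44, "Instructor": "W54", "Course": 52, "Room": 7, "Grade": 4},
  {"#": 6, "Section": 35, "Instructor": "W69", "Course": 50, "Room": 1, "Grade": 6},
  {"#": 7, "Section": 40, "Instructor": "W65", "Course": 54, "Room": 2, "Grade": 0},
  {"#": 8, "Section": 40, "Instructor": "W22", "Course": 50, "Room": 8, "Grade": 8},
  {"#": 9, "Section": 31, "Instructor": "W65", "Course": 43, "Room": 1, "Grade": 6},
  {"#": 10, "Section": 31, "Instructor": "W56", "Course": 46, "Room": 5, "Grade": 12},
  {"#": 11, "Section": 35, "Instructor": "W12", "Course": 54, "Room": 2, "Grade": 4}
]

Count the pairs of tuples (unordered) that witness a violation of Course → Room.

Course=52: all 2 rows agree on Room — 0 pairs.
Course=54: all 3 rows agree on Room — 0 pairs.
Course=43: violating pairs (4,9) — 1 pair.
Course=50: violating pairs (6,8) — 1 pair.

2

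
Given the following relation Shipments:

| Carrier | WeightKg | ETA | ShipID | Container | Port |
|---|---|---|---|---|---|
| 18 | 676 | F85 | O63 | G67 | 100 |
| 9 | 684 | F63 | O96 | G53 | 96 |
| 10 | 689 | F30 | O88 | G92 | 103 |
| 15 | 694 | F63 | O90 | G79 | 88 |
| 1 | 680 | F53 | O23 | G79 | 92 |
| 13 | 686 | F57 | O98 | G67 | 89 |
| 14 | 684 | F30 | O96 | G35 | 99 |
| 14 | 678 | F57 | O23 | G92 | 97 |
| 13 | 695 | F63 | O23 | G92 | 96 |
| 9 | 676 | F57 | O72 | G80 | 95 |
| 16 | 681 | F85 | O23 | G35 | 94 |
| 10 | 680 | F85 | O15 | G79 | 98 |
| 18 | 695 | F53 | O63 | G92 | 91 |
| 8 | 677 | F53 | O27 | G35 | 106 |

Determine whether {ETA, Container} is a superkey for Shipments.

Yes

All 14 rows have distinct {ETA, Container} values, so {ETA, Container} → (all attributes) holds and {ETA, Container} is a superkey.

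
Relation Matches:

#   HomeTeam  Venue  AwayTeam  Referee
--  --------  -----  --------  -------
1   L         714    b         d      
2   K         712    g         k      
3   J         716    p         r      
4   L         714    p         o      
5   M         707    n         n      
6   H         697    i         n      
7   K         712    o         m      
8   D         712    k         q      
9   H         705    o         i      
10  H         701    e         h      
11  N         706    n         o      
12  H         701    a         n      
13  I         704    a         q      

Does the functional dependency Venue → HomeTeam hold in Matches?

Venue=714: rows 1, 4 → HomeTeam = L, L ✓
Venue=712: rows 2, 7, 8 → HomeTeam takes values {K, D} — violation
Venue=716: row 3 → HomeTeam = J ✓
Venue=707: row 5 → HomeTeam = M ✓
Venue=697: row 6 → HomeTeam = H ✓
Venue=705: row 9 → HomeTeam = H ✓
Venue=701: rows 10, 12 → HomeTeam = H, H ✓
Venue=706: row 11 → HomeTeam = N ✓
Venue=704: row 13 → HomeTeam = I ✓
Two rows agree on Venue but differ on HomeTeam, so Venue → HomeTeam does not hold.

No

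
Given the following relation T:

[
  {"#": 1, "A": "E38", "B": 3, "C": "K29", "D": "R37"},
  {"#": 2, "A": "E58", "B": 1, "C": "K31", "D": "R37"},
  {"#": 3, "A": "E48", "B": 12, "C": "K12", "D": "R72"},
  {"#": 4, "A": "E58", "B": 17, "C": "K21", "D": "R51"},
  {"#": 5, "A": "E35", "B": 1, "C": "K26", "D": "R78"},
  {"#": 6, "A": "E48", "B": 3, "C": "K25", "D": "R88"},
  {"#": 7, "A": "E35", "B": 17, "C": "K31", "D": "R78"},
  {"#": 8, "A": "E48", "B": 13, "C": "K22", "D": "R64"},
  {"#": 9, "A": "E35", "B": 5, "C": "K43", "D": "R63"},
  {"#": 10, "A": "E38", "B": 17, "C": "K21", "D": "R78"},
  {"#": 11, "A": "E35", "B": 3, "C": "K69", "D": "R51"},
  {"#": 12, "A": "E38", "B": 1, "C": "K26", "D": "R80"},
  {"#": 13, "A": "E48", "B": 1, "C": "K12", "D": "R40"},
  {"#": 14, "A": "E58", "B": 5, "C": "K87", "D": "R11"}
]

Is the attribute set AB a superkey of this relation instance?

All 14 rows have distinct AB values, so AB → (all attributes) holds and AB is a superkey.

Yes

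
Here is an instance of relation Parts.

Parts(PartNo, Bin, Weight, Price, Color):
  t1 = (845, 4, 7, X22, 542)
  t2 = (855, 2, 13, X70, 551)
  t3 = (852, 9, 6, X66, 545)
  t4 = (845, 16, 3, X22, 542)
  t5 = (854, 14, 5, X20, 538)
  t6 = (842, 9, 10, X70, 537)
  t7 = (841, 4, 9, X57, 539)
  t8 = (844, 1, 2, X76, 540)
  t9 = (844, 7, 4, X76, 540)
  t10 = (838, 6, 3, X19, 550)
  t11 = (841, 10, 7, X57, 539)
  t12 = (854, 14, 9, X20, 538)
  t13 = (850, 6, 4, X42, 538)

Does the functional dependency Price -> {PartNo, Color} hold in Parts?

Price=X22: rows 1, 4 → {PartNo,Color} = (845, 542), (845, 542) ✓
Price=X70: rows 2, 6 → {PartNo,Color} takes values {(855, 551), (842, 537)} — violation
Price=X66: row 3 → {PartNo,Color} = (852, 545) ✓
Price=X20: rows 5, 12 → {PartNo,Color} = (854, 538), (854, 538) ✓
Price=X57: rows 7, 11 → {PartNo,Color} = (841, 539), (841, 539) ✓
Price=X76: rows 8, 9 → {PartNo,Color} = (844, 540), (844, 540) ✓
Price=X19: row 10 → {PartNo,Color} = (838, 550) ✓
Price=X42: row 13 → {PartNo,Color} = (850, 538) ✓
Two rows agree on Price but differ on {PartNo, Color}, so Price -> {PartNo, Color} does not hold.

No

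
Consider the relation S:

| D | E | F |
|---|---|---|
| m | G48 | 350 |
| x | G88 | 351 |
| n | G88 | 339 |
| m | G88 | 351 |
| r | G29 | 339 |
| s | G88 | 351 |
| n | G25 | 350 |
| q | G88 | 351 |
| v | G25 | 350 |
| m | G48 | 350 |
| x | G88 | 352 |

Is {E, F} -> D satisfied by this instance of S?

(E=G48, F=350): 2 rows → D = m, m ✓
(E=G88, F=351): 4 rows → D takes values {x, m, s, q} — violation
(E=G88, F=339): 1 row → D = n ✓
(E=G29, F=339): 1 row → D = r ✓
(E=G25, F=350): 2 rows → D takes values {n, v} — violation
(E=G88, F=352): 1 row → D = x ✓
Two rows agree on {E, F} but differ on D, so {E, F} -> D does not hold.

No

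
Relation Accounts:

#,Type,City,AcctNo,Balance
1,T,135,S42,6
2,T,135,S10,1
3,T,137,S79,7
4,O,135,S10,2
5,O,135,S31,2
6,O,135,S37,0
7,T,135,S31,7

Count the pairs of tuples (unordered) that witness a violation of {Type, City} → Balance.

5

(Type=T, City=135): violating pairs (1,2), (1,7), (2,7) — 3 pairs.
(Type=O, City=135): violating pairs (4,6), (5,6) — 2 pairs.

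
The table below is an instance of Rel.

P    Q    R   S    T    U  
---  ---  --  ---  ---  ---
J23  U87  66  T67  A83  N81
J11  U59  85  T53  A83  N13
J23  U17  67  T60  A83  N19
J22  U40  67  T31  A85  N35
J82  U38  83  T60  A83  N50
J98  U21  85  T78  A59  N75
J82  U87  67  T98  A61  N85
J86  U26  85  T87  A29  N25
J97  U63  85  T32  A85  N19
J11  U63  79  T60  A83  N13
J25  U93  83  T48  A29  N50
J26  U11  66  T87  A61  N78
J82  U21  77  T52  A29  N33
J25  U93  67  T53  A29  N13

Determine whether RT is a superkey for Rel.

All 14 rows have distinct RT values, so RT → (all attributes) holds and RT is a superkey.

Yes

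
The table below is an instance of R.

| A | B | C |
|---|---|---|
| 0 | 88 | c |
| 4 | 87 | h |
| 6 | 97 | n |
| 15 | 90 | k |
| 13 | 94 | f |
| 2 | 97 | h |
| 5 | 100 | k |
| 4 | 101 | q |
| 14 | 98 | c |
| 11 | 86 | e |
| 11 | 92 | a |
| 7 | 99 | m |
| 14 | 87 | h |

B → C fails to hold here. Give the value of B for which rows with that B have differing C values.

97

B=88: 1 row → C = c ✓
B=87: 2 rows → C = h, h ✓
B=97: 2 rows → C takes values {n, h} — violation
B=90: 1 row → C = k ✓
B=94: 1 row → C = f ✓
B=100: 1 row → C = k ✓
B=101: 1 row → C = q ✓
B=98: 1 row → C = c ✓
B=86: 1 row → C = e ✓
B=92: 1 row → C = a ✓
B=99: 1 row → C = m ✓
The only B value with inconsistent C is B=97.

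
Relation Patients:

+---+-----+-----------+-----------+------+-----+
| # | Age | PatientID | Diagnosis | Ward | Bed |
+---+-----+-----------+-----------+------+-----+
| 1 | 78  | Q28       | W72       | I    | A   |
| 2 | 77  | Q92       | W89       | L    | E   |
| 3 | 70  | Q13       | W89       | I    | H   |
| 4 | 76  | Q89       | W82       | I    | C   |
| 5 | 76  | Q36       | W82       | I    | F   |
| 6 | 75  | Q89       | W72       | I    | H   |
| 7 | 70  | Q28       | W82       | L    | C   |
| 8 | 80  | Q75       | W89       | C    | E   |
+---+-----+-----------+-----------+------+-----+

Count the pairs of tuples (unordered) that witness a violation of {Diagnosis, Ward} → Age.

(Diagnosis=W72, Ward=I): violating pairs (1,6) — 1 pair.
(Diagnosis=W82, Ward=I): all 2 rows agree on Age — 0 pairs.

1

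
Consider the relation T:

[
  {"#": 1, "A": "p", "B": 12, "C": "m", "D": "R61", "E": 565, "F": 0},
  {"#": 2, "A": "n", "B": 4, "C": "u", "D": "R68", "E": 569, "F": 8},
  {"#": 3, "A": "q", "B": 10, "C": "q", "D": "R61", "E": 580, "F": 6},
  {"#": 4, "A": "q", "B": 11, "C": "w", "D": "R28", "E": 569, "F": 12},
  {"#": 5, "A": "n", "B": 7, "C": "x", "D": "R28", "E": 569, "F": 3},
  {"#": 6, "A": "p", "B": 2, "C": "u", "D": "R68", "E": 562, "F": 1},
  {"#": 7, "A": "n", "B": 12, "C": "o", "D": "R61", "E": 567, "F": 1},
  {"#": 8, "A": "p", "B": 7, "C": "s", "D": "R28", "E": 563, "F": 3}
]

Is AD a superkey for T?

Yes

All 8 rows have distinct AD values, so AD → (all attributes) holds and AD is a superkey.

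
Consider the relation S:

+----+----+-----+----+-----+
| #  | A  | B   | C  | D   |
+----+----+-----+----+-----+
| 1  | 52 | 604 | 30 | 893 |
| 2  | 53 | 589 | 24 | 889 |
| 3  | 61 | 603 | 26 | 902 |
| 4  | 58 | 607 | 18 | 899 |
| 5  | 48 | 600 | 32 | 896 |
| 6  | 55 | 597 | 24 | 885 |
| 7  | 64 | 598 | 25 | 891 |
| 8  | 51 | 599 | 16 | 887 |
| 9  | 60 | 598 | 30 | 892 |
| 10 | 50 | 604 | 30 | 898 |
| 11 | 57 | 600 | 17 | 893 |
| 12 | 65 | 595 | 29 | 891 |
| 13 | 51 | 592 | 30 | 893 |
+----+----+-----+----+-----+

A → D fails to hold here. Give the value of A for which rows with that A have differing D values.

51

A=52: row 1 → D = 893 ✓
A=53: row 2 → D = 889 ✓
A=61: row 3 → D = 902 ✓
A=58: row 4 → D = 899 ✓
A=48: row 5 → D = 896 ✓
A=55: row 6 → D = 885 ✓
A=64: row 7 → D = 891 ✓
A=51: rows 8, 13 → D takes values {887, 893} — violation
A=60: row 9 → D = 892 ✓
A=50: row 10 → D = 898 ✓
A=57: row 11 → D = 893 ✓
A=65: row 12 → D = 891 ✓
The only A value with inconsistent D is A=51.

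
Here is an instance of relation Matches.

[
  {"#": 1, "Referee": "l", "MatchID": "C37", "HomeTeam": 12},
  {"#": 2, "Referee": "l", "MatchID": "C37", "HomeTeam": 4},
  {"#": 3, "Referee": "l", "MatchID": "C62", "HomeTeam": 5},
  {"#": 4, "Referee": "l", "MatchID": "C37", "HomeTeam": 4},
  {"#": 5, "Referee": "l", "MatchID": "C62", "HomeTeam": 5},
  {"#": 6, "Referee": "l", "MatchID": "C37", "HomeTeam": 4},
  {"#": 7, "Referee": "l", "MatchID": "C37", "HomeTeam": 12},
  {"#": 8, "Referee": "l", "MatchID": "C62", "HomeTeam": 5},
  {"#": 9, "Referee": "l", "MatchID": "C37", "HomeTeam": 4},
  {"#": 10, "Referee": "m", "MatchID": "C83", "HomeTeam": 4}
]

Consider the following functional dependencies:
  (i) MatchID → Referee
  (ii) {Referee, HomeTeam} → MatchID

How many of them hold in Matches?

(i) MatchID → Referee: every LHS value maps to a single RHS value — holds.
(ii) {Referee, HomeTeam} → MatchID: every LHS value maps to a single RHS value — holds.
2 of the 2 dependencies hold.

2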